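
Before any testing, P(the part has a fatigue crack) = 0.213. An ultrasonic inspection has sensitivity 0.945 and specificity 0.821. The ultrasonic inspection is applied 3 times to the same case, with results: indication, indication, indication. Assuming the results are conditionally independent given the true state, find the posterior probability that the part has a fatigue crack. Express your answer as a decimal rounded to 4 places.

Posterior P(H) ≈ 0.9755

Let H be the event that the part has a fatigue crack; start with P(H) = 0.213. P('indication'|H) = 0.945, P('indication'|¬H) = 0.179.
Update on result 1 ('indication'): P(H) ← 0.945·0.2130 / (0.945·0.2130 + 0.179·0.7870) = 0.20128/0.34216 = 0.5883.
Update on result 2 ('indication'): P(H) ← 0.945·0.5883 / (0.945·0.5883 + 0.179·0.4117) = 0.55593/0.62962 = 0.8829.
Update on result 3 ('indication'): P(H) ← 0.945·0.8829 / (0.945·0.8829 + 0.179·0.1171) = 0.83439/0.85534 = 0.9755.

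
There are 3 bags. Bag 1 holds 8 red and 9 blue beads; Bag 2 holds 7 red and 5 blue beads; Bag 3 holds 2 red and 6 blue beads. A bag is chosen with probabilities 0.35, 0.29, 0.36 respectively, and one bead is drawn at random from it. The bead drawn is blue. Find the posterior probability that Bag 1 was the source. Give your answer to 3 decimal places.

P(blue|Bag 1) = 0.5294; P(blue|Bag 2) = 0.4167; P(blue|Bag 3) = 0.75.
Prior × likelihood for each source: 0.35·0.5294=0.1853, 0.29·0.4167=0.1208, 0.36·0.75=0.2700. Summing gives P(blue) = 0.57613.
P(Bag 1 | blue) = 0.1853 / 0.57613 = 0.322.

Posterior probability ≈ 0.322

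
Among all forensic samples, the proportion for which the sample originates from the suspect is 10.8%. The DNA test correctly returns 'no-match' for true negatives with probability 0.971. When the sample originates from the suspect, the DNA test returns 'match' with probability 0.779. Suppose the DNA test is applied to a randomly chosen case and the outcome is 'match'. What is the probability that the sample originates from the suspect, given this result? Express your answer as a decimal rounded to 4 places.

P(H | E) ≈ 0.7648

Let H be the event that the sample originates from the suspect. P(H) = 0.108, so P(¬H) = 0.892. With E the 'match' result, P(E|H) = 0.779 and P(E|¬H) = 0.029.
P(E) = 0.779·0.108 + 0.029·0.892 = 0.084132 + 0.025868 = 0.11000.
By Bayes' theorem, P(H|E) = 0.084132 / 0.11000 = 0.7648.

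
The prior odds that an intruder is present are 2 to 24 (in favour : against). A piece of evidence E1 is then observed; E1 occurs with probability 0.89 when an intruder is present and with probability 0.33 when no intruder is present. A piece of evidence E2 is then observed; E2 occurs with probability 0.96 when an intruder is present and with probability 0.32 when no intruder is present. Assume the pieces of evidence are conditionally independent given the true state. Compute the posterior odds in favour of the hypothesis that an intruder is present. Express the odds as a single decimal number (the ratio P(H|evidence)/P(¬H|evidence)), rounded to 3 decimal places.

Posterior odds ≈ 0.674

Prior odds = 2/24 = 0.083333. In log-odds, ln(0.083333) = -2.4849.
Add log likelihood ratios: ln(2.6970) + ln(3.0000) = 2.0907.
Posterior log-odds = -0.39417, so posterior odds = exp(-0.39417) = 0.67424.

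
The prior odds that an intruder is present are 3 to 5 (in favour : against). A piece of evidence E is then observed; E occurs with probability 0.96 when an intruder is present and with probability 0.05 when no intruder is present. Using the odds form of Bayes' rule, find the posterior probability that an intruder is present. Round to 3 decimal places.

Posterior probability ≈ 0.920

Prior odds = 3/5 = 0.60000. In log-odds, ln(0.60000) = -0.51083.
Add log likelihood ratio: ln(19.200) = 2.9549.
Posterior log-odds = 2.4441, so posterior odds = exp(2.4441) = 11.520. Converting, P(H|E) = 11.520/12.520 = 0.920.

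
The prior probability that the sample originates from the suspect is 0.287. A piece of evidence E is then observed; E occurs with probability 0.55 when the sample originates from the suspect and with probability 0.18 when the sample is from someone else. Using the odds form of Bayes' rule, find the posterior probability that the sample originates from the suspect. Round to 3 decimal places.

Posterior probability ≈ 0.552

Prior odds = 0.287/(1−0.287) = 0.40252. In log-odds, ln(0.40252) = -0.91000.
Add log likelihood ratio: ln(3.0556) = 1.1170.
Posterior log-odds = 0.20696, so posterior odds = exp(0.20696) = 1.2299. Converting, P(H|E) = 1.2299/2.2299 = 0.552.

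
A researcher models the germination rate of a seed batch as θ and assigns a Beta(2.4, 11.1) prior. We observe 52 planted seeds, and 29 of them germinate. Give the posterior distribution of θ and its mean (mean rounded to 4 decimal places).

Posterior: Beta(31.4, 34.1); mean ≈ 0.4794

The binomial likelihood is conjugate to the Beta prior: with 29 successes and 23 failures, the posterior is Beta(2.4+29, 11.1+23) = Beta(31.4, 34.1).
Posterior mean = α/(α+β) = 31.4/65.5 = 0.4794.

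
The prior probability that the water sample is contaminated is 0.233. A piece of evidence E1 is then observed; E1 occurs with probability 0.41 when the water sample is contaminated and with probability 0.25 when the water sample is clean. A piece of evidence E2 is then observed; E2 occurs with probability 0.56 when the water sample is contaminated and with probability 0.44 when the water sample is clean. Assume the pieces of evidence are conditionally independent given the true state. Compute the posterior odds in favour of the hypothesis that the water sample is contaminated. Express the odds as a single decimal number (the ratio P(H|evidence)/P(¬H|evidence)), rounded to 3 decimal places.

Posterior odds ≈ 0.634

Prior odds = 0.233/(1−0.233) = 0.30378. In log-odds, ln(0.30378) = -1.1914.
Add log likelihood ratios: ln(1.6400) + ln(1.2727) = 0.73586.
Posterior log-odds = -0.45559, so posterior odds = exp(-0.45559) = 0.63407.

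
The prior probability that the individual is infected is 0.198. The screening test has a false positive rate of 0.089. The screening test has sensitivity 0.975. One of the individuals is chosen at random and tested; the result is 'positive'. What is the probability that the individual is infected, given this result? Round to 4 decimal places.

Write H for 'the individual is infected'. Prior odds H:¬H = 0.198/0.802 = 0.24688. For the 'positive' outcome, the likelihood ratio is 0.975/0.089 = 10.955.
Posterior odds = 0.24688 × 10.955 = 2.7046, so P(H|E) = 2.7046/(1+2.7046) = 0.7301.

P(H | E) ≈ 0.7301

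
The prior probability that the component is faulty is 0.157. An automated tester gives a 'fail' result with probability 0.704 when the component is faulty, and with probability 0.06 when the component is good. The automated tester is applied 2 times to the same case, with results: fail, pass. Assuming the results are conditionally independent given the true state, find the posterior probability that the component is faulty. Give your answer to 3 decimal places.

Posterior P(H) ≈ 0.408

Let H be the event that the component is faulty; start with P(H) = 0.157. P('fail'|H) = 0.704, P('fail'|¬H) = 0.06.
Update on result 1 ('fail'): P(H) ← 0.704·0.1570 / (0.704·0.1570 + 0.06·0.8430) = 0.11053/0.16111 = 0.6860.
Update on result 2 ('pass'): P(H) ← 0.296·0.6860 / (0.296·0.6860 + 0.94·0.3140) = 0.20307/0.49818 = 0.4076.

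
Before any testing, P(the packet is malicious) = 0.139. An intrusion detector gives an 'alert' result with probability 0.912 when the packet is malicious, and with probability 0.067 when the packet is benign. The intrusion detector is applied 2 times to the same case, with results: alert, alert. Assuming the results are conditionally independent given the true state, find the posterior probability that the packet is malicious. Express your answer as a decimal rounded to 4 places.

With H the event that the packet is malicious, the joint likelihood of the observed sequence is P(data|H) = 0.912·0.912 = 0.83174 and P(data|¬H) = 0.067·0.067 = 0.0044890.
Bayes: P(H|data) = 0.139·0.83174 / (0.139·0.83174 + 0.861·0.0044890) = 0.11561/0.11948 = 0.9677.

Posterior P(H) ≈ 0.9677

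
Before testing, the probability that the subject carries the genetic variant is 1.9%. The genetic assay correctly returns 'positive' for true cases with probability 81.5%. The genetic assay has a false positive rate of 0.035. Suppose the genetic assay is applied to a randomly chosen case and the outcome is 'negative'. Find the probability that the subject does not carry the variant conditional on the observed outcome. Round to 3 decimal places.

Write H for 'the subject carries the genetic variant'. Prior odds H:¬H = 0.019/0.981 = 0.019368. For the 'negative' outcome, the likelihood ratio is 0.185/0.965 = 0.19171.
Posterior odds = 0.019368 × 0.19171 = 0.0037130, so P(H|E) = 0.0037130/(1+0.0037130) = 0.004. Then P(¬H|E) = 1 − 0.004 = 0.996.

P(¬H | E) ≈ 0.996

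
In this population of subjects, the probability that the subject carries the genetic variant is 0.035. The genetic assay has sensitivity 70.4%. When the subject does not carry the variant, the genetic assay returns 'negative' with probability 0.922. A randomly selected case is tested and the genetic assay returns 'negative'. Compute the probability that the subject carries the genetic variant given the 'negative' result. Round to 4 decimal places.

Write H for 'the subject carries the genetic variant'. Prior odds H:¬H = 0.035/0.965 = 0.036269. For the 'negative' outcome, the likelihood ratio is 0.296/0.922 = 0.32104.
Posterior odds = 0.036269 × 0.32104 = 0.011644, so P(H|E) = 0.011644/(1+0.011644) = 0.0115.

P(H | E) ≈ 0.0115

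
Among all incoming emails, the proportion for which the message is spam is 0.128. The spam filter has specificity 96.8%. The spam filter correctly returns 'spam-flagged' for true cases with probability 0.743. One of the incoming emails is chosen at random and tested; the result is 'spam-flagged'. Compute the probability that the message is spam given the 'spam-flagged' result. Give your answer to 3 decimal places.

P(H | E) ≈ 0.773

Write H for 'the message is spam'. Prior odds H:¬H = 0.128/0.872 = 0.14679. For the 'spam-flagged' outcome, the likelihood ratio is 0.743/0.032 = 23.219.
Posterior odds = 0.14679 × 23.219 = 3.4083, so P(H|E) = 3.4083/(1+3.4083) = 0.773.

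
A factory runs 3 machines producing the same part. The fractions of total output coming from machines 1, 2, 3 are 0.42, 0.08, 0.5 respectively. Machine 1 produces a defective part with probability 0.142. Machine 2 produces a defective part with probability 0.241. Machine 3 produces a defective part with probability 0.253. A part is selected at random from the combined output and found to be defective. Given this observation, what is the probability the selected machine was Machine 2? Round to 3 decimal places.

Posterior probability ≈ 0.094

Tabulate prior·likelihood by source: [1] prior 0.42, lik 0.142, product 0.05964; [2] prior 0.08, lik 0.241, product 0.01928; [3] prior 0.5, lik 0.253, product 0.1265.
Normalizing constant = 0.20542; the posterior for Machine 2 is its product over the sum, 0.01928/0.20542 = 0.094.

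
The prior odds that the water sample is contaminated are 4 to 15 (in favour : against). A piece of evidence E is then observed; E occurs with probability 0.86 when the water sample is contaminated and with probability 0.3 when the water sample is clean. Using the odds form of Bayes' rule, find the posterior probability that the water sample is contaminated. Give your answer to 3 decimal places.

Prior odds = 4/15 = 0.26667. In log-odds, ln(0.26667) = -1.3218.
Add log likelihood ratio: ln(2.8667) = 1.0531.
Posterior log-odds = -0.26861, so posterior odds = exp(-0.26861) = 0.76444. Converting, P(H|E) = 0.76444/1.7644 = 0.433.

Posterior probability ≈ 0.433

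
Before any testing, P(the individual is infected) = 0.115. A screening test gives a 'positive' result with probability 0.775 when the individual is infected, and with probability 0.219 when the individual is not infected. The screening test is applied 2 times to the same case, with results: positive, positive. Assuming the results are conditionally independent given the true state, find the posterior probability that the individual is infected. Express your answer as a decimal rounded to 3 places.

Posterior P(H) ≈ 0.619

With H the event that the individual is infected, the joint likelihood of the observed sequence is P(data|H) = 0.775·0.775 = 0.60063 and P(data|¬H) = 0.219·0.219 = 0.047961.
Bayes: P(H|data) = 0.115·0.60063 / (0.115·0.60063 + 0.885·0.047961) = 0.069072/0.11152 = 0.6194.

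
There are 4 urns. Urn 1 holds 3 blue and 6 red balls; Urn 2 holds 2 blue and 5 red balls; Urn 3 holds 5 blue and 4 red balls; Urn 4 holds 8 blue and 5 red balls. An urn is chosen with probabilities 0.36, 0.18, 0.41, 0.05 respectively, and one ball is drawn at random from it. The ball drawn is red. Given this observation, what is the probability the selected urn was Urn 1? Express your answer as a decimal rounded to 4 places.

Posterior probability ≈ 0.4210

P(red|Urn 1) = 0.6667; P(red|Urn 2) = 0.7143; P(red|Urn 3) = 0.4444; P(red|Urn 4) = 0.3846.
Prior × likelihood for each source: 0.36·0.6667=0.2400, 0.18·0.7143=0.1286, 0.41·0.4444=0.1822, 0.05·0.3846=0.01923. Summing gives P(red) = 0.57002.
P(Urn 1 | red) = 0.2400 / 0.57002 = 0.4210.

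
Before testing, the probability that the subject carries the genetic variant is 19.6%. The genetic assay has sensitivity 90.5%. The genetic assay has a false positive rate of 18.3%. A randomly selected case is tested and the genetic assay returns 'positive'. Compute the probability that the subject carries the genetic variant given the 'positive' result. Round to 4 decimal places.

P(H | E) ≈ 0.5466

Write H for 'the subject carries the genetic variant'. Prior odds H:¬H = 0.196/0.804 = 0.24378. For the 'positive' outcome, the likelihood ratio is 0.905/0.183 = 4.9454.
Posterior odds = 0.24378 × 4.9454 = 1.2056, so P(H|E) = 1.2056/(1+1.2056) = 0.5466.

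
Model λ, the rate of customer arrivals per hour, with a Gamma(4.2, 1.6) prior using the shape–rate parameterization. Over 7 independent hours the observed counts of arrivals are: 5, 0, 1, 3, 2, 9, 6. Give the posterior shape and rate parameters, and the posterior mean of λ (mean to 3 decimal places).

The Poisson likelihood adds the total count to the shape and the number of exposure periods to the rate. Here ∑xᵢ = 26 and n = 7, so shape 4.2→30.2 and rate 1.6→8.6.
E[λ | data] = 30.2/8.6 = 3.512.

Posterior: Gamma(shape=30.2, rate=8.6); mean ≈ 3.512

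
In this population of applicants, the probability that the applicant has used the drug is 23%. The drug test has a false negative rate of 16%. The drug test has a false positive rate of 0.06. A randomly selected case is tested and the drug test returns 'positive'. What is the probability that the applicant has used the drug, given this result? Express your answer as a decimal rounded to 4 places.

P(H | E) ≈ 0.8070

Write H for 'the applicant has used the drug'. Prior odds H:¬H = 0.23/0.77 = 0.29870. For the 'positive' outcome, the likelihood ratio is 0.84/0.06 = 14.000.
Posterior odds = 0.29870 × 14.000 = 4.1818, so P(H|E) = 4.1818/(1+4.1818) = 0.8070.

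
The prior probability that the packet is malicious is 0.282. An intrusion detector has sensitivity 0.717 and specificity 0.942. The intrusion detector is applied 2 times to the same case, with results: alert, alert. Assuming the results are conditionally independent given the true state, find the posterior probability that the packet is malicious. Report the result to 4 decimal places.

Posterior P(H) ≈ 0.9836

With H the event that the packet is malicious, the joint likelihood of the observed sequence is P(data|H) = 0.717·0.717 = 0.51409 and P(data|¬H) = 0.058·0.058 = 0.0033640.
Bayes: P(H|data) = 0.282·0.51409 / (0.282·0.51409 + 0.718·0.0033640) = 0.14497/0.14739 = 0.9836.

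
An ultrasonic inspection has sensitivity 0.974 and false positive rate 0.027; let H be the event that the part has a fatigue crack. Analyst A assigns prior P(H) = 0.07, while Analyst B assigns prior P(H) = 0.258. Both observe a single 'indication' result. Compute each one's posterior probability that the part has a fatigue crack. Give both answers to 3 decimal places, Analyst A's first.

The likelihood ratio for an 'indication' result is 0.974/0.027 = 36.074.
Analyst A: prior odds 0.07/0.93 = 0.075269; posterior odds 2.7153; posterior probability 0.731.
Analyst B: prior odds 0.258/0.742 = 0.34771; posterior odds 12.543; posterior probability 0.926.

Analyst A: 0.731; Analyst B: 0.926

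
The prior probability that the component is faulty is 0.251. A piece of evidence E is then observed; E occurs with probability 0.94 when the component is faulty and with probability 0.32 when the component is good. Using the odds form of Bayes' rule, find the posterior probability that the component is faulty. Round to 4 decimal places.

Prior odds = 0.251/(1−0.251) = 0.33511. In log-odds, ln(0.33511) = -1.0933.
Add log likelihood ratio: ln(2.9375) = 1.0776.
Posterior log-odds = -0.015727, so posterior odds = exp(-0.015727) = 0.98440. Converting, P(H|E) = 0.98440/1.9844 = 0.4961.

Posterior probability ≈ 0.4961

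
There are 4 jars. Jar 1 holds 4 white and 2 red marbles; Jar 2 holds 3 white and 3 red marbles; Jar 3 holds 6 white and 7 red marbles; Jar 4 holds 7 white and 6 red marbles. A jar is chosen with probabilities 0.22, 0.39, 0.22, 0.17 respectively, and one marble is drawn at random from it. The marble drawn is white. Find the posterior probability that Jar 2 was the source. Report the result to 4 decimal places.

Tabulate prior·likelihood by source: [1] prior 0.22, lik 0.6667, product 0.1467; [2] prior 0.39, lik 0.5, product 0.1950; [3] prior 0.22, lik 0.4615, product 0.1015; [4] prior 0.17, lik 0.5385, product 0.09154.
Normalizing constant = 0.53474; the posterior for Jar 2 is its product over the sum, 0.1950/0.53474 = 0.3647.

Posterior probability ≈ 0.3647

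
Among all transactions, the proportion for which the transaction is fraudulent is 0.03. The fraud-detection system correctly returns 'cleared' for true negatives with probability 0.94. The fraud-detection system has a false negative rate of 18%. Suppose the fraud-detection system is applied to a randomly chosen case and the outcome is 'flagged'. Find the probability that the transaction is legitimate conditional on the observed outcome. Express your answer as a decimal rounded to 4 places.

Write H for 'the transaction is fraudulent'. Prior odds H:¬H = 0.03/0.97 = 0.030928. For the 'flagged' outcome, the likelihood ratio is 0.82/0.06 = 13.667.
Posterior odds = 0.030928 × 13.667 = 0.42268, so P(H|E) = 0.42268/(1+0.42268) = 0.2971. Then P(¬H|E) = 1 − 0.2971 = 0.7029.

P(¬H | E) ≈ 0.7029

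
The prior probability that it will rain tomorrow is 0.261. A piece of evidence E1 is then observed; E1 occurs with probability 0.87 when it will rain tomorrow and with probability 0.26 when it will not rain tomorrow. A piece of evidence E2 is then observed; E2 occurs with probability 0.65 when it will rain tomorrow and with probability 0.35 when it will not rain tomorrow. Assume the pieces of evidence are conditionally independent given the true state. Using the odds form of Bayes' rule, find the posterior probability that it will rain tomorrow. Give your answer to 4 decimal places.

Posterior probability ≈ 0.6870

Prior odds = 0.261/(1−0.261) = 0.35318.
Likelihood ratio for E1 = 0.87/0.26 = 3.3462.
Likelihood ratio for E2 = 0.65/0.35 = 1.8571.
Posterior odds = prior odds × LR₁ × LR₂ = 2.1948.
Posterior probability = odds/(1+odds) = 2.1948/3.1948 = 0.6870.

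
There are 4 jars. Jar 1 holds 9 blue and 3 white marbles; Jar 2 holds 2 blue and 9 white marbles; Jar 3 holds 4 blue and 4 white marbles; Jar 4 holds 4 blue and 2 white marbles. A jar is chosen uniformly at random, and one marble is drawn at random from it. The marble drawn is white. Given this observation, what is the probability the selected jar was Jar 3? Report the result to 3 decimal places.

P(white|Jar 1) = 0.25; P(white|Jar 2) = 0.8182; P(white|Jar 3) = 0.5; P(white|Jar 4) = 0.3333.
Prior × likelihood for each source: 0.25·0.25=0.06250, 0.25·0.8182=0.2045, 0.25·0.5=0.1250, 0.25·0.3333=0.08333. Summing gives P(white) = 0.47538.
P(Jar 3 | white) = 0.1250 / 0.47538 = 0.263.

Posterior probability ≈ 0.263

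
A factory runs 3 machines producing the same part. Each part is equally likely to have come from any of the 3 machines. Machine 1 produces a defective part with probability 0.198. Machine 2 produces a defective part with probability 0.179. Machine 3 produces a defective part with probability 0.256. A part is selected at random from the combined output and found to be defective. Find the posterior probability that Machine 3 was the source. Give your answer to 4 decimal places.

Tabulate prior·likelihood by source: [1] prior 0.333333, lik 0.198, product 0.06600; [2] prior 0.333333, lik 0.179, product 0.05967; [3] prior 0.333333, lik 0.256, product 0.08533.
Normalizing constant = 0.21100; the posterior for Machine 3 is its product over the sum, 0.08533/0.21100 = 0.4044.

Posterior probability ≈ 0.4044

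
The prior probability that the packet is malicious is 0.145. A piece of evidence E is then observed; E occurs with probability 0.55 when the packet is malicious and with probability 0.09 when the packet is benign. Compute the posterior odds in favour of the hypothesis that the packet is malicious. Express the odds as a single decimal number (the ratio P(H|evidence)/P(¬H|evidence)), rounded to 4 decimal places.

Posterior odds ≈ 1.0364

Prior odds = 0.145/(1−0.145) = 0.16959. In log-odds, ln(0.16959) = -1.7744.
Add log likelihood ratio: ln(6.1111) = 1.8101.
Posterior log-odds = 0.035741, so posterior odds = exp(0.035741) = 1.0364.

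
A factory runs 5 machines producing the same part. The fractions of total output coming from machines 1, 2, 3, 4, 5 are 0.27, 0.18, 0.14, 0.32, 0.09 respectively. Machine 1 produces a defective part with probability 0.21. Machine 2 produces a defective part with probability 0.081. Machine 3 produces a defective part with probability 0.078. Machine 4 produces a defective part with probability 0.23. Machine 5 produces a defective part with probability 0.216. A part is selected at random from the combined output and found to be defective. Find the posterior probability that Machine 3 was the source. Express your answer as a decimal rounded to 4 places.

Posterior probability ≈ 0.0623

Tabulate prior·likelihood by source: [1] prior 0.27, lik 0.21, product 0.05670; [2] prior 0.18, lik 0.081, product 0.01458; [3] prior 0.14, lik 0.078, product 0.01092; [4] prior 0.32, lik 0.23, product 0.07360; [5] prior 0.09, lik 0.216, product 0.01944.
Normalizing constant = 0.17524; the posterior for Machine 3 is its product over the sum, 0.01092/0.17524 = 0.0623.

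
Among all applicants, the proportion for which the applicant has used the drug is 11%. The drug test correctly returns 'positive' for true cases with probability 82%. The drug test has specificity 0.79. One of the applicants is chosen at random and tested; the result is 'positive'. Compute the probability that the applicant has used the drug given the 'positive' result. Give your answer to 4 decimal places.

P(H | E) ≈ 0.3255

Write H for 'the applicant has used the drug'. Prior odds H:¬H = 0.11/0.89 = 0.12360. For the 'positive' outcome, the likelihood ratio is 0.82/0.21 = 3.9048.
Posterior odds = 0.12360 × 3.9048 = 0.48261, so P(H|E) = 0.48261/(1+0.48261) = 0.3255.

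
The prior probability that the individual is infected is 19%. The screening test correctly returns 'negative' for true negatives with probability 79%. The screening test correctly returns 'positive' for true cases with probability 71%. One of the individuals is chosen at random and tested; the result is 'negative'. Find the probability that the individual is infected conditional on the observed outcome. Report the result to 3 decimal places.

Let H be the event that the individual is infected. P(H) = 0.19, so P(¬H) = 0.81. With E the 'negative' result, P(E|H) = 0.29 and P(E|¬H) = 0.79.
P(E) = 0.29·0.19 + 0.79·0.81 = 0.055100 + 0.63990 = 0.69500.
By Bayes' theorem, P(H|E) = 0.055100 / 0.69500 = 0.079.

P(H | E) ≈ 0.079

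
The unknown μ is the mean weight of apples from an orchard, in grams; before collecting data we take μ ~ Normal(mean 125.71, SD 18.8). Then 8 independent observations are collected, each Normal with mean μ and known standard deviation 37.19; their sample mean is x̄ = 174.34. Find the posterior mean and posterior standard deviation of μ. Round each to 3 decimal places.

Prior precision 1/τ₀² = 1/18.8² = 0.00282933; data precision n/σ² = 8/37.19² = 0.00578412.
Posterior precision = 0.00282933 + 0.00578412 = 0.00861346, giving posterior SD = 1/√0.00861346 = 10.775.
Posterior mean = (0.00282933·125.71 + 0.00578412·174.34) / 0.00861346 = 158.366.

Posterior mean ≈ 158.366; posterior SD ≈ 10.775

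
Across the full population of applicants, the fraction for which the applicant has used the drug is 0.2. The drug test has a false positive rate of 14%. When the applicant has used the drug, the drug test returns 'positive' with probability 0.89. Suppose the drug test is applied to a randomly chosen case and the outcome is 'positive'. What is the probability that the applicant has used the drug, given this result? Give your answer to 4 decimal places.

P(H | E) ≈ 0.6138

Let H be the event that the applicant has used the drug. P(H) = 0.2, so P(¬H) = 0.8. With E the 'positive' result, P(E|H) = 0.89 and P(E|¬H) = 0.14.
P(E) = 0.89·0.2 + 0.14·0.8 = 0.17800 + 0.11200 = 0.29000.
By Bayes' theorem, P(H|E) = 0.17800 / 0.29000 = 0.6138.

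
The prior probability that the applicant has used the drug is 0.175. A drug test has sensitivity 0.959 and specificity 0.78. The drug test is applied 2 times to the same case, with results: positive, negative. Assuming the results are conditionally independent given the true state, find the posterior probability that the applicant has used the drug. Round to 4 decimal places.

Posterior P(H) ≈ 0.0464

Let H be the event that the applicant has used the drug; start with P(H) = 0.175. P('positive'|H) = 0.959, P('positive'|¬H) = 0.22.
Update on result 1 ('positive'): P(H) ← 0.959·0.1750 / (0.959·0.1750 + 0.22·0.8250) = 0.16782/0.34932 = 0.4804.
Update on result 2 ('negative'): P(H) ← 0.041·0.4804 / (0.041·0.4804 + 0.78·0.5196) = 0.019697/0.42496 = 0.0464.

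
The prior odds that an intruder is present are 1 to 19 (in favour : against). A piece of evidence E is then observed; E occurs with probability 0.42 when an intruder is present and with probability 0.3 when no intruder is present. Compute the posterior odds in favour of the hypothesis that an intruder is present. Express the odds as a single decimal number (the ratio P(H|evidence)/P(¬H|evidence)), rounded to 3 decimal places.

Posterior odds ≈ 0.074

Prior odds = 1/19 = 0.052632.
Likelihood ratio for E = 0.42/0.3 = 1.4000.
Posterior odds = prior odds × LR = 0.073684.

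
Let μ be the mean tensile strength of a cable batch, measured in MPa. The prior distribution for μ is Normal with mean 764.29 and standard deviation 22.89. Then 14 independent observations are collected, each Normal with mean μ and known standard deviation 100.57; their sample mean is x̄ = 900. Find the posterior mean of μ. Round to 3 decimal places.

Posterior mean ≈ 821.339

With known σ, the Normal prior is conjugate. Weight on the data is w = (n/σ²)/(n/σ² + 1/τ₀²) = 0.00138418/(0.00138418+0.00190857) = 0.42037.
Posterior mean = w·x̄ + (1−w)·μ₀ = 0.42037·900 + 0.57963·764.29 = 821.339.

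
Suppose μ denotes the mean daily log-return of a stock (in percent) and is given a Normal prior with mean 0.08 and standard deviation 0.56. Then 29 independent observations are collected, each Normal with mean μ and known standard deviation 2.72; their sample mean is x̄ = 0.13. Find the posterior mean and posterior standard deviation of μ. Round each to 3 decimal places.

Posterior mean ≈ 0.108; posterior SD ≈ 0.375

Prior precision 1/τ₀² = 1/0.56² = 3.18878; data precision n/σ² = 29/2.72² = 3.91977.
Posterior precision = 3.18878 + 3.91977 = 7.10854, giving posterior SD = 1/√7.10854 = 0.375.
Posterior mean = (3.18878·0.08 + 3.91977·0.13) / 7.10854 = 0.108.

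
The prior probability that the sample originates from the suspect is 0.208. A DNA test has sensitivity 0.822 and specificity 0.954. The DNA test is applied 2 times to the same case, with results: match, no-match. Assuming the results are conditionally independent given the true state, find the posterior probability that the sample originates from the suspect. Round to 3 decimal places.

Posterior P(H) ≈ 0.467

With H the event that the sample originates from the suspect, the joint likelihood of the observed sequence is P(data|H) = 0.822·0.178 = 0.14632 and P(data|¬H) = 0.046·0.954 = 0.043884.
Bayes: P(H|data) = 0.208·0.14632 / (0.208·0.14632 + 0.792·0.043884) = 0.030434/0.065190 = 0.4668.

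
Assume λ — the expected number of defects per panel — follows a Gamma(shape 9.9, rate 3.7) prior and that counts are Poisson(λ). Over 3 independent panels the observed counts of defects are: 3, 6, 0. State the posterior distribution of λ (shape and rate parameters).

The Poisson likelihood adds the total count to the shape and the number of exposure periods to the rate. Here ∑xᵢ = 9 and n = 3, so shape 9.9→18.9 and rate 3.7→6.7.

Posterior: Gamma(shape=18.9, rate=6.7)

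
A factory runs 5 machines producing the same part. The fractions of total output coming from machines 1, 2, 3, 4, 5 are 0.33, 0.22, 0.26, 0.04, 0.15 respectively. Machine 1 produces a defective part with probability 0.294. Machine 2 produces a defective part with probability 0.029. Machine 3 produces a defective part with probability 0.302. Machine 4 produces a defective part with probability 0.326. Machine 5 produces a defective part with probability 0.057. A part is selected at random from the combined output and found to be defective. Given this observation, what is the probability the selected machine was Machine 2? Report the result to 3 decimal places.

Tabulate prior·likelihood by source: [1] prior 0.33, lik 0.294, product 0.09702; [2] prior 0.22, lik 0.029, product 0.006380; [3] prior 0.26, lik 0.302, product 0.07852; [4] prior 0.04, lik 0.326, product 0.01304; [5] prior 0.15, lik 0.057, product 0.008550.
Normalizing constant = 0.20351; the posterior for Machine 2 is its product over the sum, 0.006380/0.20351 = 0.031.

Posterior probability ≈ 0.031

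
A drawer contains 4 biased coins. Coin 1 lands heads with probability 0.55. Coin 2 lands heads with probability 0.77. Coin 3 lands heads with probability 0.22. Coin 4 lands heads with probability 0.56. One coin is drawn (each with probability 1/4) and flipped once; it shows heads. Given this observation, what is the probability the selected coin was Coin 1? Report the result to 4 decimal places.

P(heads|C1) = 0.55; P(heads|C2) = 0.77; P(heads|C3) = 0.22; P(heads|C4) = 0.56.
Prior × likelihood for each source: 0.25·0.55=0.1375, 0.25·0.77=0.1925, 0.25·0.22=0.05500, 0.25·0.56=0.1400. Summing gives P(heads) = 0.52500.
P(Coin 1 | heads) = 0.1375 / 0.52500 = 0.2619.

Posterior probability ≈ 0.2619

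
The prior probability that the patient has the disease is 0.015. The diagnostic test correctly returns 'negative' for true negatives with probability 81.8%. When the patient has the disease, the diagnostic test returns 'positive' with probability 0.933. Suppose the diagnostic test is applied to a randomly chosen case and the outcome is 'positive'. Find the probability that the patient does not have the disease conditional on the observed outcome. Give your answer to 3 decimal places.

P(¬H | E) ≈ 0.928

Let H be the event that the patient has the disease. P(H) = 0.015, so P(¬H) = 0.985. With E the 'positive' result, P(E|H) = 0.933 and P(E|¬H) = 0.182.
P(E) = 0.933·0.015 + 0.182·0.985 = 0.013995 + 0.17927 = 0.19326.
By Bayes' theorem, P(H|E) = 0.013995 / 0.19326 = 0.072. Hence P(¬H|E) = 1 − 0.072 = 0.928.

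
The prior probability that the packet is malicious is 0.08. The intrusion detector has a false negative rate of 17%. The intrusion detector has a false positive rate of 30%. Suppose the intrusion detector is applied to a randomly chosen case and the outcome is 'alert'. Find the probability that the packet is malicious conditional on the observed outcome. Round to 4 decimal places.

Write H for 'the packet is malicious'. Prior odds H:¬H = 0.08/0.92 = 0.086957. For the 'alert' outcome, the likelihood ratio is 0.83/0.3 = 2.7667.
Posterior odds = 0.086957 × 2.7667 = 0.24058, so P(H|E) = 0.24058/(1+0.24058) = 0.1939.

P(H | E) ≈ 0.1939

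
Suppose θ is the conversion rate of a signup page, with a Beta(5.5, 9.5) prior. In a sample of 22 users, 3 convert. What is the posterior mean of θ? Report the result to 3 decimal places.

Posterior mean ≈ 0.230

The binomial likelihood is conjugate to the Beta prior: with 3 successes and 19 failures, the posterior is Beta(5.5+3, 9.5+19) = Beta(8.5, 28.5).
Posterior mean = α/(α+β) = 8.5/37 = 0.230.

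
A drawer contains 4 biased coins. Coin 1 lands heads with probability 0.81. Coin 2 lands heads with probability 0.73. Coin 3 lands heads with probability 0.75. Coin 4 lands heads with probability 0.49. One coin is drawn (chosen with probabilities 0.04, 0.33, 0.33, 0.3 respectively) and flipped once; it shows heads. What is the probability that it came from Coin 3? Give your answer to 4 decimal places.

Posterior probability ≈ 0.3706

P(heads|C1) = 0.81; P(heads|C2) = 0.73; P(heads|C3) = 0.75; P(heads|C4) = 0.49.
Prior × likelihood for each source: 0.04·0.81=0.03240, 0.33·0.73=0.2409, 0.33·0.75=0.2475, 0.3·0.49=0.1470. Summing gives P(heads) = 0.66780.
P(Coin 3 | heads) = 0.2475 / 0.66780 = 0.3706.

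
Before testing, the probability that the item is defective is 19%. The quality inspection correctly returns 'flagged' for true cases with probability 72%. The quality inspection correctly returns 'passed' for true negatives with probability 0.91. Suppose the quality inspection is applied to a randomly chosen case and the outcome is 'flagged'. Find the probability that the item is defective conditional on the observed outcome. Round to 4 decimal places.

Write H for 'the item is defective'. Prior odds H:¬H = 0.19/0.81 = 0.23457. For the 'flagged' outcome, the likelihood ratio is 0.72/0.09 = 8.0000.
Posterior odds = 0.23457 × 8.0000 = 1.8765, so P(H|E) = 1.8765/(1+1.8765) = 0.6524.

P(H | E) ≈ 0.6524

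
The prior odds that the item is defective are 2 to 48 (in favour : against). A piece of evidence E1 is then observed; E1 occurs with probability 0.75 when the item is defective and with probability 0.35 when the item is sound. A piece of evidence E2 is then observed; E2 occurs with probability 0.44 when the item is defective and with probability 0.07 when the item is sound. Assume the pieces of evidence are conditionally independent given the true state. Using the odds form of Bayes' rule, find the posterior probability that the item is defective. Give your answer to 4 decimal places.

Posterior probability ≈ 0.3595

Prior odds = 2/48 = 0.041667.
Likelihood ratio for E1 = 0.75/0.35 = 2.1429.
Likelihood ratio for E2 = 0.44/0.07 = 6.2857.
Posterior odds = prior odds × LR₁ × LR₂ = 0.56122.
Posterior probability = odds/(1+odds) = 0.56122/1.5612 = 0.3595.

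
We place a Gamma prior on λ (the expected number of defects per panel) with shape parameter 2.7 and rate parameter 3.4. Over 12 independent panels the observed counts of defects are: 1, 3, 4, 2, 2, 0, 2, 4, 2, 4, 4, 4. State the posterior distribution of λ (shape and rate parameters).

Total count ∑xᵢ = 32 over n = 12 panels.
Gamma is conjugate to the Poisson likelihood: posterior is Gamma(shape = 2.7+32 = 34.7, rate = 3.4+12 = 15.4).

Posterior: Gamma(shape=34.7, rate=15.4)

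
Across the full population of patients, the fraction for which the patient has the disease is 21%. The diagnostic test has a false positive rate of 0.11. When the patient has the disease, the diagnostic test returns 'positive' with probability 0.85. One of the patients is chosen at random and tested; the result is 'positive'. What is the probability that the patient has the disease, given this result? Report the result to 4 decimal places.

Write H for 'the patient has the disease'. Prior odds H:¬H = 0.21/0.79 = 0.26582. For the 'positive' outcome, the likelihood ratio is 0.85/0.11 = 7.7273.
Posterior odds = 0.26582 × 7.7273 = 2.0541, so P(H|E) = 2.0541/(1+2.0541) = 0.6726.

P(H | E) ≈ 0.6726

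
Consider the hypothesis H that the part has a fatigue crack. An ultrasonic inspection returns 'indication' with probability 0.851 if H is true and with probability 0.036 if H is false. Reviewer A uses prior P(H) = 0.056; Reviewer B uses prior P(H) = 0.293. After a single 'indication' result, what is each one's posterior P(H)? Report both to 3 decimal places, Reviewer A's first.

P('+'|H) = 0.851, P('+'|¬H) = 0.036.
Reviewer A: numerator 0.851·0.056 = 0.047656; evidence = 0.047656+0.036·0.944 = 0.081640; posterior = 0.584.
Reviewer B: numerator 0.851·0.293 = 0.24934; evidence = 0.24934+0.036·0.707 = 0.27480; posterior = 0.907.

Reviewer A: 0.584; Reviewer B: 0.907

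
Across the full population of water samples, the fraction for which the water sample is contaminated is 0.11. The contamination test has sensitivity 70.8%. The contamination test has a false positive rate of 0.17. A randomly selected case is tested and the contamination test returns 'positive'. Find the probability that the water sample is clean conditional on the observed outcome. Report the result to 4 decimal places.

Let H be the event that the water sample is contaminated. P(H) = 0.11, so P(¬H) = 0.89. With E the 'positive' result, P(E|H) = 0.708 and P(E|¬H) = 0.17.
P(E) = 0.708·0.11 + 0.17·0.89 = 0.077880 + 0.15130 = 0.22918.
By Bayes' theorem, P(H|E) = 0.077880 / 0.22918 = 0.3398. Hence P(¬H|E) = 1 − 0.3398 = 0.6602.

P(¬H | E) ≈ 0.6602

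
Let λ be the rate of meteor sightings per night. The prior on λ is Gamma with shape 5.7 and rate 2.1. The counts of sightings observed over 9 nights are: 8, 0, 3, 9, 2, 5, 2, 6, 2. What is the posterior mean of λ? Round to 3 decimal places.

Posterior mean ≈ 3.847

The Poisson likelihood adds the total count to the shape and the number of exposure periods to the rate. Here ∑xᵢ = 37 and n = 9, so shape 5.7→42.7 and rate 2.1→11.1.
E[λ | data] = 42.7/11.1 = 3.847.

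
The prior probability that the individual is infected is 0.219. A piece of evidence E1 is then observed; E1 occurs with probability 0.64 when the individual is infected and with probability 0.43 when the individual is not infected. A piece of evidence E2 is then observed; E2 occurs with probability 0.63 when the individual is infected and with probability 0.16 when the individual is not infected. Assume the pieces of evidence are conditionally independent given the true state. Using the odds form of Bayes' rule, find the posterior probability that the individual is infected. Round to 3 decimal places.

Posterior probability ≈ 0.622

Prior odds = 0.219/(1−0.219) = 0.28041.
Likelihood ratio for E1 = 0.64/0.43 = 1.4884.
Likelihood ratio for E2 = 0.63/0.16 = 3.9375.
Posterior odds = prior odds × LR₁ × LR₂ = 1.6433.
Posterior probability = odds/(1+odds) = 1.6433/2.6433 = 0.622.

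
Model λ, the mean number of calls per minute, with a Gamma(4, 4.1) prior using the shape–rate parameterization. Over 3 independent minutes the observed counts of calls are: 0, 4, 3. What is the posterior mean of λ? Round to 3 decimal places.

Posterior mean ≈ 1.549

The Poisson likelihood adds the total count to the shape and the number of exposure periods to the rate. Here ∑xᵢ = 7 and n = 3, so shape 4→11 and rate 4.1→7.1.
Posterior mean = shape/rate = 11/7.1 = 1.549.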